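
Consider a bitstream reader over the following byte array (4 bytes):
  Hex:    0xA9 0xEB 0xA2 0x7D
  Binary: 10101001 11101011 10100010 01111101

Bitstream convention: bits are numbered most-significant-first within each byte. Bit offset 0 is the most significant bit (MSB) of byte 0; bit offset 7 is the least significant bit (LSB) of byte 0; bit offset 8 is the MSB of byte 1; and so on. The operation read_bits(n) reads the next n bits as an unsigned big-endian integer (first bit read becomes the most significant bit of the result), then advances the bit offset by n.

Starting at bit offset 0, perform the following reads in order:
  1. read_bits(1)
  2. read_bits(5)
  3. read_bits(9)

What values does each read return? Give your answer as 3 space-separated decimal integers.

Read 1: bits[0:1] width=1 -> value=1 (bin 1); offset now 1 = byte 0 bit 1; 31 bits remain
Read 2: bits[1:6] width=5 -> value=10 (bin 01010); offset now 6 = byte 0 bit 6; 26 bits remain
Read 3: bits[6:15] width=9 -> value=245 (bin 011110101); offset now 15 = byte 1 bit 7; 17 bits remain

Answer: 1 10 245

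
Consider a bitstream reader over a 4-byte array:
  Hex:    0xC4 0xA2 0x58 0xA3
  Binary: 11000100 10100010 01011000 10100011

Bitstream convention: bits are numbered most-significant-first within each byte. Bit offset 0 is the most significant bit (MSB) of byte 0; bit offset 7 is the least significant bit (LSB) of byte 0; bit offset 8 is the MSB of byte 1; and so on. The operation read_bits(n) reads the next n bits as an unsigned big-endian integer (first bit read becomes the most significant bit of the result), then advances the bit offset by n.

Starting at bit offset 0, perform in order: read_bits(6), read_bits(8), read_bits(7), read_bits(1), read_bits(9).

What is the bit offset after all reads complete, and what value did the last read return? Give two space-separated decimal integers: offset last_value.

Read 1: bits[0:6] width=6 -> value=49 (bin 110001); offset now 6 = byte 0 bit 6; 26 bits remain
Read 2: bits[6:14] width=8 -> value=40 (bin 00101000); offset now 14 = byte 1 bit 6; 18 bits remain
Read 3: bits[14:21] width=7 -> value=75 (bin 1001011); offset now 21 = byte 2 bit 5; 11 bits remain
Read 4: bits[21:22] width=1 -> value=0 (bin 0); offset now 22 = byte 2 bit 6; 10 bits remain
Read 5: bits[22:31] width=9 -> value=81 (bin 001010001); offset now 31 = byte 3 bit 7; 1 bits remain

Answer: 31 81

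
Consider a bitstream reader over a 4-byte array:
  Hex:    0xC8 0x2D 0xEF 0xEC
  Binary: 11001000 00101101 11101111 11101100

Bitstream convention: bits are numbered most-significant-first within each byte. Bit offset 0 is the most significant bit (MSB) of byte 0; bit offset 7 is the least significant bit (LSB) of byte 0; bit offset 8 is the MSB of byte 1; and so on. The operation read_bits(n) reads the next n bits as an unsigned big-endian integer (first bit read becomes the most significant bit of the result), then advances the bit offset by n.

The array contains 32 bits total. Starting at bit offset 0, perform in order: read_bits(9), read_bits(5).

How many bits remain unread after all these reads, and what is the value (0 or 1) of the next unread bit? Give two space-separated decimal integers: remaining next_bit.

Answer: 18 0

Derivation:
Read 1: bits[0:9] width=9 -> value=400 (bin 110010000); offset now 9 = byte 1 bit 1; 23 bits remain
Read 2: bits[9:14] width=5 -> value=11 (bin 01011); offset now 14 = byte 1 bit 6; 18 bits remain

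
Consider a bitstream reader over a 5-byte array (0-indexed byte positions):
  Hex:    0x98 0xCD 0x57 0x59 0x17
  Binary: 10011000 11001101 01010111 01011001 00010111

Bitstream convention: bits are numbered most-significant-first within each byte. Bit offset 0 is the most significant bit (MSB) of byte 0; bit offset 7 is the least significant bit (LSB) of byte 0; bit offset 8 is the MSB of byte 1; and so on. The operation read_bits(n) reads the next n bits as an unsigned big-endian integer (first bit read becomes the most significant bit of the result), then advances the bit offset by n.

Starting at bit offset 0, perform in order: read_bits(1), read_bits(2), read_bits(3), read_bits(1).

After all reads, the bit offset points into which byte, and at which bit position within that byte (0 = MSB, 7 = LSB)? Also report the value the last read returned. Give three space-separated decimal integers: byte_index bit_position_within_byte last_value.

Answer: 0 7 0

Derivation:
Read 1: bits[0:1] width=1 -> value=1 (bin 1); offset now 1 = byte 0 bit 1; 39 bits remain
Read 2: bits[1:3] width=2 -> value=0 (bin 00); offset now 3 = byte 0 bit 3; 37 bits remain
Read 3: bits[3:6] width=3 -> value=6 (bin 110); offset now 6 = byte 0 bit 6; 34 bits remain
Read 4: bits[6:7] width=1 -> value=0 (bin 0); offset now 7 = byte 0 bit 7; 33 bits remain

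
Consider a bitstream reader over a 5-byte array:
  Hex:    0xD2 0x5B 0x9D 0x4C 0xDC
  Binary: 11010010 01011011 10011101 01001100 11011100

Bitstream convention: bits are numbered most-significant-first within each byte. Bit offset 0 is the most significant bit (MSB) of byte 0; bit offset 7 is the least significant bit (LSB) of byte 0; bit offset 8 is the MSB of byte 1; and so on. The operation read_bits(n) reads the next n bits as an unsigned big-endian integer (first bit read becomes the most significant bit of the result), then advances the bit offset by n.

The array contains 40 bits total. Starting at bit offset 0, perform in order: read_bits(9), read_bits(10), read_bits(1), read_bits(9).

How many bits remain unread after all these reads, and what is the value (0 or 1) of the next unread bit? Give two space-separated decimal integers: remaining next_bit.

Answer: 11 1

Derivation:
Read 1: bits[0:9] width=9 -> value=420 (bin 110100100); offset now 9 = byte 1 bit 1; 31 bits remain
Read 2: bits[9:19] width=10 -> value=732 (bin 1011011100); offset now 19 = byte 2 bit 3; 21 bits remain
Read 3: bits[19:20] width=1 -> value=1 (bin 1); offset now 20 = byte 2 bit 4; 20 bits remain
Read 4: bits[20:29] width=9 -> value=425 (bin 110101001); offset now 29 = byte 3 bit 5; 11 bits remain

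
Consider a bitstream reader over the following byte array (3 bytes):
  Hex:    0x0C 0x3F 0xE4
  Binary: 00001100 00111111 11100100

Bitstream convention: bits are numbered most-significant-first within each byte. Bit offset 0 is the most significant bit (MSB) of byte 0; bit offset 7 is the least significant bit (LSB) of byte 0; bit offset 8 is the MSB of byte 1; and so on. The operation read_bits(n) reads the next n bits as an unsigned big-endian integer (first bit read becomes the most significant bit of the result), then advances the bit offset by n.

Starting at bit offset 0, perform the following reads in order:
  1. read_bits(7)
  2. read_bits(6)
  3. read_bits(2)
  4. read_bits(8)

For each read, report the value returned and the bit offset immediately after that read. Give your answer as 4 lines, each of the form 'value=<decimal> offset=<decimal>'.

Read 1: bits[0:7] width=7 -> value=6 (bin 0000110); offset now 7 = byte 0 bit 7; 17 bits remain
Read 2: bits[7:13] width=6 -> value=7 (bin 000111); offset now 13 = byte 1 bit 5; 11 bits remain
Read 3: bits[13:15] width=2 -> value=3 (bin 11); offset now 15 = byte 1 bit 7; 9 bits remain
Read 4: bits[15:23] width=8 -> value=242 (bin 11110010); offset now 23 = byte 2 bit 7; 1 bits remain

Answer: value=6 offset=7
value=7 offset=13
value=3 offset=15
value=242 offset=23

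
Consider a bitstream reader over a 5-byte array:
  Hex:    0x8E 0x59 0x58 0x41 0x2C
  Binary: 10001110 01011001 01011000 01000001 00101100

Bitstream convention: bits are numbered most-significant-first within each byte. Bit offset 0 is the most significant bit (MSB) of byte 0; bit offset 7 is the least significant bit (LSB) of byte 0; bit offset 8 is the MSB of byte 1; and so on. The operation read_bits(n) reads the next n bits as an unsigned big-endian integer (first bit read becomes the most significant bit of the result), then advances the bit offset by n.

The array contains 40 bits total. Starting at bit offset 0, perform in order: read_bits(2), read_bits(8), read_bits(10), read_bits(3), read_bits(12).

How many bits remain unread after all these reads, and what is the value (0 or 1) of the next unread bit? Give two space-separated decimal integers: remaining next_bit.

Answer: 5 0

Derivation:
Read 1: bits[0:2] width=2 -> value=2 (bin 10); offset now 2 = byte 0 bit 2; 38 bits remain
Read 2: bits[2:10] width=8 -> value=57 (bin 00111001); offset now 10 = byte 1 bit 2; 30 bits remain
Read 3: bits[10:20] width=10 -> value=405 (bin 0110010101); offset now 20 = byte 2 bit 4; 20 bits remain
Read 4: bits[20:23] width=3 -> value=4 (bin 100); offset now 23 = byte 2 bit 7; 17 bits remain
Read 5: bits[23:35] width=12 -> value=521 (bin 001000001001); offset now 35 = byte 4 bit 3; 5 bits remain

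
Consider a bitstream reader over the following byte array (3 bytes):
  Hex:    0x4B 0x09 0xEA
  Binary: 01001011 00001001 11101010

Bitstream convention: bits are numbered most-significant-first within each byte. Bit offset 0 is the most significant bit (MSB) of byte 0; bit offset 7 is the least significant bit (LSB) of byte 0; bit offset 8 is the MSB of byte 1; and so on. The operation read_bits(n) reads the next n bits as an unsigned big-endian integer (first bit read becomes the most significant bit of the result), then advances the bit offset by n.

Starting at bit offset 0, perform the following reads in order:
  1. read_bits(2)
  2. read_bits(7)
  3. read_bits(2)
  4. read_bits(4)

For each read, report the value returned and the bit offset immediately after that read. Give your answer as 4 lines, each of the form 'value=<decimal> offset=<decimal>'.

Read 1: bits[0:2] width=2 -> value=1 (bin 01); offset now 2 = byte 0 bit 2; 22 bits remain
Read 2: bits[2:9] width=7 -> value=22 (bin 0010110); offset now 9 = byte 1 bit 1; 15 bits remain
Read 3: bits[9:11] width=2 -> value=0 (bin 00); offset now 11 = byte 1 bit 3; 13 bits remain
Read 4: bits[11:15] width=4 -> value=4 (bin 0100); offset now 15 = byte 1 bit 7; 9 bits remain

Answer: value=1 offset=2
value=22 offset=9
value=0 offset=11
value=4 offset=15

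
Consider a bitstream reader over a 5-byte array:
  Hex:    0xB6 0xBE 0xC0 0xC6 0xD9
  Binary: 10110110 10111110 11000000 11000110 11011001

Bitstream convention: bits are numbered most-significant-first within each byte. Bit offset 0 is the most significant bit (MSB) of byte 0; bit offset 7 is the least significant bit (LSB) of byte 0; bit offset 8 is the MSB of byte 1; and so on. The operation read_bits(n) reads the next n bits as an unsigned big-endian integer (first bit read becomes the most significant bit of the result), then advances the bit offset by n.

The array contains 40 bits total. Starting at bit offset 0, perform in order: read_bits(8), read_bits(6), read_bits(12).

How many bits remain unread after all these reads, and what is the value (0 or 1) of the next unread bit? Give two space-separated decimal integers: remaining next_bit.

Read 1: bits[0:8] width=8 -> value=182 (bin 10110110); offset now 8 = byte 1 bit 0; 32 bits remain
Read 2: bits[8:14] width=6 -> value=47 (bin 101111); offset now 14 = byte 1 bit 6; 26 bits remain
Read 3: bits[14:26] width=12 -> value=2819 (bin 101100000011); offset now 26 = byte 3 bit 2; 14 bits remain

Answer: 14 0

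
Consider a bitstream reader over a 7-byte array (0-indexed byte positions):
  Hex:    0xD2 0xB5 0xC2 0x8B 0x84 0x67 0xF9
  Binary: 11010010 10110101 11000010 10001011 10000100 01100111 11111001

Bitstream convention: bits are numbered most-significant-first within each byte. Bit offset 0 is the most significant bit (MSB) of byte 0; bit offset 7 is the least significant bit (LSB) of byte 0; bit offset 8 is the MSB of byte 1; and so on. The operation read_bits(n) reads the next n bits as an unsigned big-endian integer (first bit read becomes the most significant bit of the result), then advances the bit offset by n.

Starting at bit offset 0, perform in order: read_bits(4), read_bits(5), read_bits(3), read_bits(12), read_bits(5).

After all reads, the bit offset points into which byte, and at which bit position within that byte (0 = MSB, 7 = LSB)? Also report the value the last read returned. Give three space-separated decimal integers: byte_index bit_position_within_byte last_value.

Read 1: bits[0:4] width=4 -> value=13 (bin 1101); offset now 4 = byte 0 bit 4; 52 bits remain
Read 2: bits[4:9] width=5 -> value=5 (bin 00101); offset now 9 = byte 1 bit 1; 47 bits remain
Read 3: bits[9:12] width=3 -> value=3 (bin 011); offset now 12 = byte 1 bit 4; 44 bits remain
Read 4: bits[12:24] width=12 -> value=1474 (bin 010111000010); offset now 24 = byte 3 bit 0; 32 bits remain
Read 5: bits[24:29] width=5 -> value=17 (bin 10001); offset now 29 = byte 3 bit 5; 27 bits remain

Answer: 3 5 17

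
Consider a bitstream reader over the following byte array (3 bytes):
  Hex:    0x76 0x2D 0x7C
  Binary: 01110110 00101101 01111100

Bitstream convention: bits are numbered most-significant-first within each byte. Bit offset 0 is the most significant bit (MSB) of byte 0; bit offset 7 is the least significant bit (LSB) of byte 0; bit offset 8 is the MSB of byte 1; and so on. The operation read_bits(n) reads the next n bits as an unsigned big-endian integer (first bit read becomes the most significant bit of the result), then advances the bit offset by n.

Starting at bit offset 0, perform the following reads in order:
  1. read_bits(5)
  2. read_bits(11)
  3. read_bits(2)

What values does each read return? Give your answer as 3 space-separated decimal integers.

Answer: 14 1581 1

Derivation:
Read 1: bits[0:5] width=5 -> value=14 (bin 01110); offset now 5 = byte 0 bit 5; 19 bits remain
Read 2: bits[5:16] width=11 -> value=1581 (bin 11000101101); offset now 16 = byte 2 bit 0; 8 bits remain
Read 3: bits[16:18] width=2 -> value=1 (bin 01); offset now 18 = byte 2 bit 2; 6 bits remain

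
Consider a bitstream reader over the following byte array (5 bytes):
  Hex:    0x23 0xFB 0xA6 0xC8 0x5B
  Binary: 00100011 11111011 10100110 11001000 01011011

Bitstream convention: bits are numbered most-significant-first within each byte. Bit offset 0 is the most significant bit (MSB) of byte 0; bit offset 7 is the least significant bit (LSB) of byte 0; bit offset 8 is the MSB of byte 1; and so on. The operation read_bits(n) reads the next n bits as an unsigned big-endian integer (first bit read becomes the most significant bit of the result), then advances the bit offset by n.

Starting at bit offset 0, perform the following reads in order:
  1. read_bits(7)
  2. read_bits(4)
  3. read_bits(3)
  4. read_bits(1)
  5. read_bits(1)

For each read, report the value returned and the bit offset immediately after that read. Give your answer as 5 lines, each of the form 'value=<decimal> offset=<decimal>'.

Answer: value=17 offset=7
value=15 offset=11
value=6 offset=14
value=1 offset=15
value=1 offset=16

Derivation:
Read 1: bits[0:7] width=7 -> value=17 (bin 0010001); offset now 7 = byte 0 bit 7; 33 bits remain
Read 2: bits[7:11] width=4 -> value=15 (bin 1111); offset now 11 = byte 1 bit 3; 29 bits remain
Read 3: bits[11:14] width=3 -> value=6 (bin 110); offset now 14 = byte 1 bit 6; 26 bits remain
Read 4: bits[14:15] width=1 -> value=1 (bin 1); offset now 15 = byte 1 bit 7; 25 bits remain
Read 5: bits[15:16] width=1 -> value=1 (bin 1); offset now 16 = byte 2 bit 0; 24 bits remain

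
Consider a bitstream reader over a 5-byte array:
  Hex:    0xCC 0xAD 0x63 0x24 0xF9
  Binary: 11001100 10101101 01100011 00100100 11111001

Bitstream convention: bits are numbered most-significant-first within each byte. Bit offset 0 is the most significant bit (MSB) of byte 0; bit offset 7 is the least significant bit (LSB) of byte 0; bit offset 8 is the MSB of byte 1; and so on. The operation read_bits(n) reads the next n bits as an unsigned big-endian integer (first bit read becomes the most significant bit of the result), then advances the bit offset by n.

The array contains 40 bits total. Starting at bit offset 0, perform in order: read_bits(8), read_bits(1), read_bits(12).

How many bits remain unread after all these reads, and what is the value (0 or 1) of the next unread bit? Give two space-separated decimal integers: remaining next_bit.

Answer: 19 0

Derivation:
Read 1: bits[0:8] width=8 -> value=204 (bin 11001100); offset now 8 = byte 1 bit 0; 32 bits remain
Read 2: bits[8:9] width=1 -> value=1 (bin 1); offset now 9 = byte 1 bit 1; 31 bits remain
Read 3: bits[9:21] width=12 -> value=1452 (bin 010110101100); offset now 21 = byte 2 bit 5; 19 bits remain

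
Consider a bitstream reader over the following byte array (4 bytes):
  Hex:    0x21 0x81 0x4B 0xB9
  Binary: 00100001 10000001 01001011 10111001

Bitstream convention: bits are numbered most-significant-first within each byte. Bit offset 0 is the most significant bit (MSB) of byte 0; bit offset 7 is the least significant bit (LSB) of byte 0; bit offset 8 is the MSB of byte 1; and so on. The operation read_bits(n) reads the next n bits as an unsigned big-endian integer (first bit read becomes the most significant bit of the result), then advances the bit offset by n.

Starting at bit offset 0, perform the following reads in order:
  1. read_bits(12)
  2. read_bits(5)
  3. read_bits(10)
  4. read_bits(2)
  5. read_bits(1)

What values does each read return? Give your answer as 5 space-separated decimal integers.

Read 1: bits[0:12] width=12 -> value=536 (bin 001000011000); offset now 12 = byte 1 bit 4; 20 bits remain
Read 2: bits[12:17] width=5 -> value=2 (bin 00010); offset now 17 = byte 2 bit 1; 15 bits remain
Read 3: bits[17:27] width=10 -> value=605 (bin 1001011101); offset now 27 = byte 3 bit 3; 5 bits remain
Read 4: bits[27:29] width=2 -> value=3 (bin 11); offset now 29 = byte 3 bit 5; 3 bits remain
Read 5: bits[29:30] width=1 -> value=0 (bin 0); offset now 30 = byte 3 bit 6; 2 bits remain

Answer: 536 2 605 3 0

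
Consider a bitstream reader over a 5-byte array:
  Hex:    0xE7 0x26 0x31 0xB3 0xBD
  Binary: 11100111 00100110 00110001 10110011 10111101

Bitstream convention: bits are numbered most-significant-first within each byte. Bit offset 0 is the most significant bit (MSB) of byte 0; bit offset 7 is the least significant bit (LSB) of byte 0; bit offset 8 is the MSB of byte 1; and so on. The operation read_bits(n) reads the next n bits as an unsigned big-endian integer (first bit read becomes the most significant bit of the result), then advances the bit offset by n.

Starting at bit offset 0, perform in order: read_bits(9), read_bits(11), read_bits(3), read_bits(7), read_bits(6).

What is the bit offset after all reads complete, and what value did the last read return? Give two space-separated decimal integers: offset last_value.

Answer: 36 59

Derivation:
Read 1: bits[0:9] width=9 -> value=462 (bin 111001110); offset now 9 = byte 1 bit 1; 31 bits remain
Read 2: bits[9:20] width=11 -> value=611 (bin 01001100011); offset now 20 = byte 2 bit 4; 20 bits remain
Read 3: bits[20:23] width=3 -> value=0 (bin 000); offset now 23 = byte 2 bit 7; 17 bits remain
Read 4: bits[23:30] width=7 -> value=108 (bin 1101100); offset now 30 = byte 3 bit 6; 10 bits remain
Read 5: bits[30:36] width=6 -> value=59 (bin 111011); offset now 36 = byte 4 bit 4; 4 bits remain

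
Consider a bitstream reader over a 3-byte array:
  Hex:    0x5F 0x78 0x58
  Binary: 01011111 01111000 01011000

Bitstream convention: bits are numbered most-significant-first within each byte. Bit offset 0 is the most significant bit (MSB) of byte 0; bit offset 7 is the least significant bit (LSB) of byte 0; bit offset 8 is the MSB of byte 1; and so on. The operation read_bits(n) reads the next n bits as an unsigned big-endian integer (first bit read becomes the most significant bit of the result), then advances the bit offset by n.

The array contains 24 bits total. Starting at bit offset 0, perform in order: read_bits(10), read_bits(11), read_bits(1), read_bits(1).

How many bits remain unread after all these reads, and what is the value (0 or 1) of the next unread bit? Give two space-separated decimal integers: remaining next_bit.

Read 1: bits[0:10] width=10 -> value=381 (bin 0101111101); offset now 10 = byte 1 bit 2; 14 bits remain
Read 2: bits[10:21] width=11 -> value=1803 (bin 11100001011); offset now 21 = byte 2 bit 5; 3 bits remain
Read 3: bits[21:22] width=1 -> value=0 (bin 0); offset now 22 = byte 2 bit 6; 2 bits remain
Read 4: bits[22:23] width=1 -> value=0 (bin 0); offset now 23 = byte 2 bit 7; 1 bits remain

Answer: 1 0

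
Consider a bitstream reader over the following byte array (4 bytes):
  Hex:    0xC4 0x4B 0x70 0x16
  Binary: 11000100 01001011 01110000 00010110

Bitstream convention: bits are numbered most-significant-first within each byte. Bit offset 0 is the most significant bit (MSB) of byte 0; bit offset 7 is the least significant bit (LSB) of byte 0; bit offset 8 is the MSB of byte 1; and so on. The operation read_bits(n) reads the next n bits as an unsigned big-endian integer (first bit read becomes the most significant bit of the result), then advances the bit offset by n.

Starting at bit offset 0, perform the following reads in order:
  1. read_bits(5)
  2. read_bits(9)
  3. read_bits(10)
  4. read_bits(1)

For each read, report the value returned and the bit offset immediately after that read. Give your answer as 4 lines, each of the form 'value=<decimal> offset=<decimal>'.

Answer: value=24 offset=5
value=274 offset=14
value=880 offset=24
value=0 offset=25

Derivation:
Read 1: bits[0:5] width=5 -> value=24 (bin 11000); offset now 5 = byte 0 bit 5; 27 bits remain
Read 2: bits[5:14] width=9 -> value=274 (bin 100010010); offset now 14 = byte 1 bit 6; 18 bits remain
Read 3: bits[14:24] width=10 -> value=880 (bin 1101110000); offset now 24 = byte 3 bit 0; 8 bits remain
Read 4: bits[24:25] width=1 -> value=0 (bin 0); offset now 25 = byte 3 bit 1; 7 bits remain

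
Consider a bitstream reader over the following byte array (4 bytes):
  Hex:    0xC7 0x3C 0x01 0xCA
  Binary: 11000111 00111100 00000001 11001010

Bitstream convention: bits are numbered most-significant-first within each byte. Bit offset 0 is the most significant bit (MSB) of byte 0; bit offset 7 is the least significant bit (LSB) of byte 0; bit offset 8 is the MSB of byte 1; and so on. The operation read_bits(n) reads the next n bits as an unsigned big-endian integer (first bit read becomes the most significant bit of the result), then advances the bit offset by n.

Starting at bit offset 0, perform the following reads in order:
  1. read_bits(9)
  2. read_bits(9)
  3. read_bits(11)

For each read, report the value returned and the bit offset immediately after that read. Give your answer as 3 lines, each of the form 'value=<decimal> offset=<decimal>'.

Answer: value=398 offset=9
value=240 offset=18
value=57 offset=29

Derivation:
Read 1: bits[0:9] width=9 -> value=398 (bin 110001110); offset now 9 = byte 1 bit 1; 23 bits remain
Read 2: bits[9:18] width=9 -> value=240 (bin 011110000); offset now 18 = byte 2 bit 2; 14 bits remain
Read 3: bits[18:29] width=11 -> value=57 (bin 00000111001); offset now 29 = byte 3 bit 5; 3 bits remain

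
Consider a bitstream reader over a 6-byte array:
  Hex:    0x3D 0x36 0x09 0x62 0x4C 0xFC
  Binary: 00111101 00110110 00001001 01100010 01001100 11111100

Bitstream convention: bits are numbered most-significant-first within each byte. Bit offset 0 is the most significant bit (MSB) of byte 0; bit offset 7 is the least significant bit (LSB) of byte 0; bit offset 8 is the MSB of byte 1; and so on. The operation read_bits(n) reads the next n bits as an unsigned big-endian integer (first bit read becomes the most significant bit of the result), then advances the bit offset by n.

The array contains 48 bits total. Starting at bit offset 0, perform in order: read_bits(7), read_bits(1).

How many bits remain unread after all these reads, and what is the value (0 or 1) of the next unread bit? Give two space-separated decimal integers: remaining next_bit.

Read 1: bits[0:7] width=7 -> value=30 (bin 0011110); offset now 7 = byte 0 bit 7; 41 bits remain
Read 2: bits[7:8] width=1 -> value=1 (bin 1); offset now 8 = byte 1 bit 0; 40 bits remain

Answer: 40 0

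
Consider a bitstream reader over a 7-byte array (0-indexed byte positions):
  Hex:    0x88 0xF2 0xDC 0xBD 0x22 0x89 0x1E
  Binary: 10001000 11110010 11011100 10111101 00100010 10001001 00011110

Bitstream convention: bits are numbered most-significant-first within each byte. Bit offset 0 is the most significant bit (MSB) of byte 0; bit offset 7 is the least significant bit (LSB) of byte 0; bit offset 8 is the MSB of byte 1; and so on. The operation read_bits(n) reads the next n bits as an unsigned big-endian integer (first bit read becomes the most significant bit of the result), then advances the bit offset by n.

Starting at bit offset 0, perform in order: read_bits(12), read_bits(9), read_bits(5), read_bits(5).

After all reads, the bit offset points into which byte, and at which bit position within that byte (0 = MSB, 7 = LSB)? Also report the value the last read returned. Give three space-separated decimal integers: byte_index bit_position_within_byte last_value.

Read 1: bits[0:12] width=12 -> value=2191 (bin 100010001111); offset now 12 = byte 1 bit 4; 44 bits remain
Read 2: bits[12:21] width=9 -> value=91 (bin 001011011); offset now 21 = byte 2 bit 5; 35 bits remain
Read 3: bits[21:26] width=5 -> value=18 (bin 10010); offset now 26 = byte 3 bit 2; 30 bits remain
Read 4: bits[26:31] width=5 -> value=30 (bin 11110); offset now 31 = byte 3 bit 7; 25 bits remain

Answer: 3 7 30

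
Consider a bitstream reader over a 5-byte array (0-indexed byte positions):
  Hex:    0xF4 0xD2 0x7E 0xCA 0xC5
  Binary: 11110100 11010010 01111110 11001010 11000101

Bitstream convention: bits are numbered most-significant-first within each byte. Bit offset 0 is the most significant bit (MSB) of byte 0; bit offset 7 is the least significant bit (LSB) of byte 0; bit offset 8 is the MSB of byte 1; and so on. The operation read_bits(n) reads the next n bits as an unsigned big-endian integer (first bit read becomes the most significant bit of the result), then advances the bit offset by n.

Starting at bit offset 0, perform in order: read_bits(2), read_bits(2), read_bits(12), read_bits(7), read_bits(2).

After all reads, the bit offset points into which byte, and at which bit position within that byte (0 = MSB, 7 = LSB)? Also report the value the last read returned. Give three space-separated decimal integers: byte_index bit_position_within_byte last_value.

Read 1: bits[0:2] width=2 -> value=3 (bin 11); offset now 2 = byte 0 bit 2; 38 bits remain
Read 2: bits[2:4] width=2 -> value=3 (bin 11); offset now 4 = byte 0 bit 4; 36 bits remain
Read 3: bits[4:16] width=12 -> value=1234 (bin 010011010010); offset now 16 = byte 2 bit 0; 24 bits remain
Read 4: bits[16:23] width=7 -> value=63 (bin 0111111); offset now 23 = byte 2 bit 7; 17 bits remain
Read 5: bits[23:25] width=2 -> value=1 (bin 01); offset now 25 = byte 3 bit 1; 15 bits remain

Answer: 3 1 1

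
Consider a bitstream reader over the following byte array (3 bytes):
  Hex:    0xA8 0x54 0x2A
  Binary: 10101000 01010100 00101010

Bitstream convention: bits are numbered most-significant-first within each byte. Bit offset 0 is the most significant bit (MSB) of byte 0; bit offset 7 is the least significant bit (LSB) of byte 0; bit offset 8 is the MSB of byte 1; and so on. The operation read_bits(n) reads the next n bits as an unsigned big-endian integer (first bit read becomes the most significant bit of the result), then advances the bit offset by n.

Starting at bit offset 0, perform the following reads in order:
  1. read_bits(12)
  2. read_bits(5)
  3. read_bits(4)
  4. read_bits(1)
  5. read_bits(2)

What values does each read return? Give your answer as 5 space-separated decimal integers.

Answer: 2693 8 5 0 2

Derivation:
Read 1: bits[0:12] width=12 -> value=2693 (bin 101010000101); offset now 12 = byte 1 bit 4; 12 bits remain
Read 2: bits[12:17] width=5 -> value=8 (bin 01000); offset now 17 = byte 2 bit 1; 7 bits remain
Read 3: bits[17:21] width=4 -> value=5 (bin 0101); offset now 21 = byte 2 bit 5; 3 bits remain
Read 4: bits[21:22] width=1 -> value=0 (bin 0); offset now 22 = byte 2 bit 6; 2 bits remain
Read 5: bits[22:24] width=2 -> value=2 (bin 10); offset now 24 = byte 3 bit 0; 0 bits remain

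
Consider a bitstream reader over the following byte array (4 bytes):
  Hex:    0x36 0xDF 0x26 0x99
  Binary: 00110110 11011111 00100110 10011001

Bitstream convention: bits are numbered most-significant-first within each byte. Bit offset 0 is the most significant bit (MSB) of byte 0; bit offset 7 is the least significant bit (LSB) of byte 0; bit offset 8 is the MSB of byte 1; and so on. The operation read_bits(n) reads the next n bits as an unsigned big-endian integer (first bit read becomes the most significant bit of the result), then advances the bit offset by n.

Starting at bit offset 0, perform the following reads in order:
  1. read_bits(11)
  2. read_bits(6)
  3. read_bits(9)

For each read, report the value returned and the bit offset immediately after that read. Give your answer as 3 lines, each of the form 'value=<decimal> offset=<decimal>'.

Read 1: bits[0:11] width=11 -> value=438 (bin 00110110110); offset now 11 = byte 1 bit 3; 21 bits remain
Read 2: bits[11:17] width=6 -> value=62 (bin 111110); offset now 17 = byte 2 bit 1; 15 bits remain
Read 3: bits[17:26] width=9 -> value=154 (bin 010011010); offset now 26 = byte 3 bit 2; 6 bits remain

Answer: value=438 offset=11
value=62 offset=17
value=154 offset=26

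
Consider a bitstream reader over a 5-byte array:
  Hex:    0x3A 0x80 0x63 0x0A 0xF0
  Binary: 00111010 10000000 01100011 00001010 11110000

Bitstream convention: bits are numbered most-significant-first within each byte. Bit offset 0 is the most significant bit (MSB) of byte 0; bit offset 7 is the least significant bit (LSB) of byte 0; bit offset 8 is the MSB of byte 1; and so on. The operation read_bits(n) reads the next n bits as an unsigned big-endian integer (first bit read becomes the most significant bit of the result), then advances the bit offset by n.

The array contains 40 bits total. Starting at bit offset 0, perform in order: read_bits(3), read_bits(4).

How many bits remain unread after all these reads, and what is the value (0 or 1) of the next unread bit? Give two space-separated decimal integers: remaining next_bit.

Read 1: bits[0:3] width=3 -> value=1 (bin 001); offset now 3 = byte 0 bit 3; 37 bits remain
Read 2: bits[3:7] width=4 -> value=13 (bin 1101); offset now 7 = byte 0 bit 7; 33 bits remain

Answer: 33 0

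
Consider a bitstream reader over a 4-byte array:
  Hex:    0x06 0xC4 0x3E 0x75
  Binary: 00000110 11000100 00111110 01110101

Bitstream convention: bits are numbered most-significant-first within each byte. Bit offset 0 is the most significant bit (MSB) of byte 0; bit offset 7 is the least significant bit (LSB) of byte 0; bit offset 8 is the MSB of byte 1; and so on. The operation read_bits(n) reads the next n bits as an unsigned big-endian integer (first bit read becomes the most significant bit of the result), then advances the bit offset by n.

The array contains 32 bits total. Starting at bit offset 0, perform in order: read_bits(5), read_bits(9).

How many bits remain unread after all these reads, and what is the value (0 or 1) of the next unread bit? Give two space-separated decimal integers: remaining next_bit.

Answer: 18 0

Derivation:
Read 1: bits[0:5] width=5 -> value=0 (bin 00000); offset now 5 = byte 0 bit 5; 27 bits remain
Read 2: bits[5:14] width=9 -> value=433 (bin 110110001); offset now 14 = byte 1 bit 6; 18 bits remain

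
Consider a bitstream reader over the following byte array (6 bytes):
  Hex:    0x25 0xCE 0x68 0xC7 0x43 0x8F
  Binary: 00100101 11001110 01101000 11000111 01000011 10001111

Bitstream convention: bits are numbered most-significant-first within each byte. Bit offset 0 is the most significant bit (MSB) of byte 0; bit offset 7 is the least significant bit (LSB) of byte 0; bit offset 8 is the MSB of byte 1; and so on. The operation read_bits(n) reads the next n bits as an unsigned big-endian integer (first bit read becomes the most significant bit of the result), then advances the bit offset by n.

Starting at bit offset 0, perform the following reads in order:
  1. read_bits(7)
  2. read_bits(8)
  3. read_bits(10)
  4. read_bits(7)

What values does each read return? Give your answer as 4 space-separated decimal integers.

Answer: 18 231 209 71

Derivation:
Read 1: bits[0:7] width=7 -> value=18 (bin 0010010); offset now 7 = byte 0 bit 7; 41 bits remain
Read 2: bits[7:15] width=8 -> value=231 (bin 11100111); offset now 15 = byte 1 bit 7; 33 bits remain
Read 3: bits[15:25] width=10 -> value=209 (bin 0011010001); offset now 25 = byte 3 bit 1; 23 bits remain
Read 4: bits[25:32] width=7 -> value=71 (bin 1000111); offset now 32 = byte 4 bit 0; 16 bits remain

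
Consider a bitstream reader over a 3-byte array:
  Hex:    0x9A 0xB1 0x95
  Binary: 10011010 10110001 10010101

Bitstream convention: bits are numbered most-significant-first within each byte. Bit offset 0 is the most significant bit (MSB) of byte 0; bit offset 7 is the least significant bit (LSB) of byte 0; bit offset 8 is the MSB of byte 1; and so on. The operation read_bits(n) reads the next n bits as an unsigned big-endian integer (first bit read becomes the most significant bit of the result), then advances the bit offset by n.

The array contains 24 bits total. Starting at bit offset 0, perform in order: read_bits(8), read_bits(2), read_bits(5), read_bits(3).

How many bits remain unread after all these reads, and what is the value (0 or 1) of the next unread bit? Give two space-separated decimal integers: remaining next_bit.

Answer: 6 0

Derivation:
Read 1: bits[0:8] width=8 -> value=154 (bin 10011010); offset now 8 = byte 1 bit 0; 16 bits remain
Read 2: bits[8:10] width=2 -> value=2 (bin 10); offset now 10 = byte 1 bit 2; 14 bits remain
Read 3: bits[10:15] width=5 -> value=24 (bin 11000); offset now 15 = byte 1 bit 7; 9 bits remain
Read 4: bits[15:18] width=3 -> value=6 (bin 110); offset now 18 = byte 2 bit 2; 6 bits remain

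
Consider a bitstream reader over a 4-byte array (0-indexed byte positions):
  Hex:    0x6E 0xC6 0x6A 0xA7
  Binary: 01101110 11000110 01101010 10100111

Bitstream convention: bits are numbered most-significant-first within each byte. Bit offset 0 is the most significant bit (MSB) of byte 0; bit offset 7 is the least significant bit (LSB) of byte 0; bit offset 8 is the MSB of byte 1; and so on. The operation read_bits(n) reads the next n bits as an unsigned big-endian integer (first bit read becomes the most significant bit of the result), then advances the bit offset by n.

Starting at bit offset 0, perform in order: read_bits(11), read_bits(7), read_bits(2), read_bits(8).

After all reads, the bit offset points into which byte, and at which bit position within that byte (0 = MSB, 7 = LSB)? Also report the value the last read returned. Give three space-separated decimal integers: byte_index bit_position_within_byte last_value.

Answer: 3 4 170

Derivation:
Read 1: bits[0:11] width=11 -> value=886 (bin 01101110110); offset now 11 = byte 1 bit 3; 21 bits remain
Read 2: bits[11:18] width=7 -> value=25 (bin 0011001); offset now 18 = byte 2 bit 2; 14 bits remain
Read 3: bits[18:20] width=2 -> value=2 (bin 10); offset now 20 = byte 2 bit 4; 12 bits remain
Read 4: bits[20:28] width=8 -> value=170 (bin 10101010); offset now 28 = byte 3 bit 4; 4 bits remain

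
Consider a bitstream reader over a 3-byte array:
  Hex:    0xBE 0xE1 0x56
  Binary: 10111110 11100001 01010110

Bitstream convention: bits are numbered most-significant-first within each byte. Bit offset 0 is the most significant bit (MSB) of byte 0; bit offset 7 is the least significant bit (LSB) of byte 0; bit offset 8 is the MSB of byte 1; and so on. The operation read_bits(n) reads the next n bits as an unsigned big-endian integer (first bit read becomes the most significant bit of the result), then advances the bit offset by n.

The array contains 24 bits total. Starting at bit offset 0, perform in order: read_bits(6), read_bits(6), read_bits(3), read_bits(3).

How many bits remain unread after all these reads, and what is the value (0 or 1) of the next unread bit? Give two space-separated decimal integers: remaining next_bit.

Answer: 6 0

Derivation:
Read 1: bits[0:6] width=6 -> value=47 (bin 101111); offset now 6 = byte 0 bit 6; 18 bits remain
Read 2: bits[6:12] width=6 -> value=46 (bin 101110); offset now 12 = byte 1 bit 4; 12 bits remain
Read 3: bits[12:15] width=3 -> value=0 (bin 000); offset now 15 = byte 1 bit 7; 9 bits remain
Read 4: bits[15:18] width=3 -> value=5 (bin 101); offset now 18 = byte 2 bit 2; 6 bits remain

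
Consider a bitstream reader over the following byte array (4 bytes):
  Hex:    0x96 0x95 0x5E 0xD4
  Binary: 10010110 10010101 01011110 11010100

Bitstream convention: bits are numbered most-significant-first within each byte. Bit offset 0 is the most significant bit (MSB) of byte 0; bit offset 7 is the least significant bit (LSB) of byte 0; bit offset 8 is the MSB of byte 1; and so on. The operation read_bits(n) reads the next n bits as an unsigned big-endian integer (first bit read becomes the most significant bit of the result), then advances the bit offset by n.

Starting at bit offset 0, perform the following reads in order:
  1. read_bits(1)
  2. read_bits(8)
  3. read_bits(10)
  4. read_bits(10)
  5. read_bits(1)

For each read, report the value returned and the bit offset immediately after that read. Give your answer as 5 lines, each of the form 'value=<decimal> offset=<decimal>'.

Answer: value=1 offset=1
value=45 offset=9
value=170 offset=19
value=986 offset=29
value=1 offset=30

Derivation:
Read 1: bits[0:1] width=1 -> value=1 (bin 1); offset now 1 = byte 0 bit 1; 31 bits remain
Read 2: bits[1:9] width=8 -> value=45 (bin 00101101); offset now 9 = byte 1 bit 1; 23 bits remain
Read 3: bits[9:19] width=10 -> value=170 (bin 0010101010); offset now 19 = byte 2 bit 3; 13 bits remain
Read 4: bits[19:29] width=10 -> value=986 (bin 1111011010); offset now 29 = byte 3 bit 5; 3 bits remain
Read 5: bits[29:30] width=1 -> value=1 (bin 1); offset now 30 = byte 3 bit 6; 2 bits remain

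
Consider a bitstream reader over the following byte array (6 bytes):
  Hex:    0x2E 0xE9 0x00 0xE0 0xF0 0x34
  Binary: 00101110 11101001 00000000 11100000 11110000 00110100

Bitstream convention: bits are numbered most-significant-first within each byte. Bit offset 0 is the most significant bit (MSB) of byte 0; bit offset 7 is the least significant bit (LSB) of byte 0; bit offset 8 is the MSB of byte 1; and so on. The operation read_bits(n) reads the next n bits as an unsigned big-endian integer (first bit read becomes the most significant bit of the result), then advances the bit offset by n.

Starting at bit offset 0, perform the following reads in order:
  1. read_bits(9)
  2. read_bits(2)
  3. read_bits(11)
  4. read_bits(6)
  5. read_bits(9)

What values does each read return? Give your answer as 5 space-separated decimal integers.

Answer: 93 3 576 14 30

Derivation:
Read 1: bits[0:9] width=9 -> value=93 (bin 001011101); offset now 9 = byte 1 bit 1; 39 bits remain
Read 2: bits[9:11] width=2 -> value=3 (bin 11); offset now 11 = byte 1 bit 3; 37 bits remain
Read 3: bits[11:22] width=11 -> value=576 (bin 01001000000); offset now 22 = byte 2 bit 6; 26 bits remain
Read 4: bits[22:28] width=6 -> value=14 (bin 001110); offset now 28 = byte 3 bit 4; 20 bits remain
Read 5: bits[28:37] width=9 -> value=30 (bin 000011110); offset now 37 = byte 4 bit 5; 11 bits remain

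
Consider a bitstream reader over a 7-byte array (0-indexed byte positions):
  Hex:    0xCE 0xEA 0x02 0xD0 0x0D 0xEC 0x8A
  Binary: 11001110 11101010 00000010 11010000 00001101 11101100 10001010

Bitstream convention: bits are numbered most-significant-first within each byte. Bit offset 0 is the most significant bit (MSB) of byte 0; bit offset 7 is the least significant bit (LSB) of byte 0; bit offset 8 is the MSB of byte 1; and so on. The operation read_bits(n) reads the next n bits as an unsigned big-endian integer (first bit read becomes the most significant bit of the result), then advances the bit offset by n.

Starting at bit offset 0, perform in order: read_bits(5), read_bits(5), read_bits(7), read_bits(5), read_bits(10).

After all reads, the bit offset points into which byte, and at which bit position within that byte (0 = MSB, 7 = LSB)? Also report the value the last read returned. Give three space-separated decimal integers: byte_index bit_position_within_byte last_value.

Read 1: bits[0:5] width=5 -> value=25 (bin 11001); offset now 5 = byte 0 bit 5; 51 bits remain
Read 2: bits[5:10] width=5 -> value=27 (bin 11011); offset now 10 = byte 1 bit 2; 46 bits remain
Read 3: bits[10:17] width=7 -> value=84 (bin 1010100); offset now 17 = byte 2 bit 1; 39 bits remain
Read 4: bits[17:22] width=5 -> value=0 (bin 00000); offset now 22 = byte 2 bit 6; 34 bits remain
Read 5: bits[22:32] width=10 -> value=720 (bin 1011010000); offset now 32 = byte 4 bit 0; 24 bits remain

Answer: 4 0 720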